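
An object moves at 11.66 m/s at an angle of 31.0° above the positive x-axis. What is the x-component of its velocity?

vₓ = v cos(θ) = 11.66 × cos(31.0°) = 9.99 m/s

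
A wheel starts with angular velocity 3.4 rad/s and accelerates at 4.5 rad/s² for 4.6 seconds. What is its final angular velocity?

ω = ω₀ + αt = 3.4 + 4.5 × 4.6 = 24.1 rad/s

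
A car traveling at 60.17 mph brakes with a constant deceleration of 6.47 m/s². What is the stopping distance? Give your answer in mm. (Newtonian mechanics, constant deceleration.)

v₀ = 60.17 mph × 0.44704 = 26.8984 m/s
d = v₀² / (2a) = 26.8984² / (2 × 6.47) = 723.524 / 12.94 = 55.9138 m
d = 55.9138 m / 0.001 = 55910 mm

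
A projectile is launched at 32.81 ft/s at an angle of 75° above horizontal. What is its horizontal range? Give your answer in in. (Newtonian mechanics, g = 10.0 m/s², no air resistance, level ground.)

v₀ = 32.81 ft/s × 0.3048 = 10.0005 m/s
R = v₀² × sin(2θ) / g = 10.0005² × sin(2 × 75°) / 10.0 = 100.01 × 0.5 / 10.0 = 5.0005 m
R = 5.0005 m / 0.0254 = 196.9 in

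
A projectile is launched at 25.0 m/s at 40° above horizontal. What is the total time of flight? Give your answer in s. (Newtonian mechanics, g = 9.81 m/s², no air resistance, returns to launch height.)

T = 2 × v₀ × sin(θ) / g = 2 × 25.0 × sin(40°) / 9.81 = 2 × 25.0 × 0.642788 / 9.81 = 3.276 s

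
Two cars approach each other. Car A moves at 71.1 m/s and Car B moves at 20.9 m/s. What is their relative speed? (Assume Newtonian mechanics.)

v_rel = v_A + v_B = 71.1 + 20.9 = 92.0 m/s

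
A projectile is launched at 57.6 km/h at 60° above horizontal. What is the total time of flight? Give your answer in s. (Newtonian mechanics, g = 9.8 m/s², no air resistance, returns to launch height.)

v₀ = 57.6 km/h × 0.2777777777777778 = 16.0 m/s
T = 2 × v₀ × sin(θ) / g = 2 × 16.0 × sin(60°) / 9.8 = 2 × 16.0 × 0.866025 / 9.8 = 2.828 s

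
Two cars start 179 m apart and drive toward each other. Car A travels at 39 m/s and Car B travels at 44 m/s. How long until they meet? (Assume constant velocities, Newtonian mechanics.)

Combined speed: v_combined = 39 + 44 = 83 m/s
Time to meet: t = d/v_combined = 179/83 = 2.16 s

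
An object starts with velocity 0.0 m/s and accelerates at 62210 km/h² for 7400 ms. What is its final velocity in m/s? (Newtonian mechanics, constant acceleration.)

a = 62210 km/h² × 7.716049382716049e-05 = 4.80015 m/s²
t = 7400 ms × 0.001 = 7.4 s
v = v₀ + a × t = 0.0 + 4.80015 × 7.4 = 35.52 m/s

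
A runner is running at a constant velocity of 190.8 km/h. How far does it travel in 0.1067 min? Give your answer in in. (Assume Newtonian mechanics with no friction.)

v = 190.8 km/h × 0.2777777777777778 = 53.0 m/s
t = 0.1067 min × 60.0 = 6.402 s
d = v × t = 53.0 × 6.402 = 339.306 m
d = 339.306 m / 0.0254 = 13360 in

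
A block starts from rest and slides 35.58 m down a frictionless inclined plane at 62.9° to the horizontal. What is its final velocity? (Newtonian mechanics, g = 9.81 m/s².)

a = g sin(θ) = 9.81 × sin(62.9°) = 8.733 m/s²
v = √(2ad) = √(2 × 8.733 × 35.58) = 24.93 m/s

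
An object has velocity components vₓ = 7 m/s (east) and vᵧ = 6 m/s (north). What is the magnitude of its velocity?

|v| = √(vₓ² + vᵧ²) = √(7² + 6²) = √(85) = 9.22 m/s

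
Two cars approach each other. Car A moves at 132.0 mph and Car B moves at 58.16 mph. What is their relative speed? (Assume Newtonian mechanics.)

v_rel = v_A + v_B = 132.0 + 58.16 = 190.16 mph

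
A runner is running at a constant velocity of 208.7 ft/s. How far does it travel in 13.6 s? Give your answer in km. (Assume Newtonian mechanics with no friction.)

v = 208.7 ft/s × 0.3048 = 63.6118 m/s
d = v × t = 63.6118 × 13.6 = 865.12 m
d = 865.12 m / 1000.0 = 0.8651 km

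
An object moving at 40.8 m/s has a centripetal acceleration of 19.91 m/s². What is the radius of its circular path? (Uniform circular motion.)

r = v²/a_c = 40.8²/19.91 = 83.61 m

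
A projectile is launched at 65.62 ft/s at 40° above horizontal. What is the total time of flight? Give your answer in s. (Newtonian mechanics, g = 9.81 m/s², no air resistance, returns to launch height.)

v₀ = 65.62 ft/s × 0.3048 = 20.001 m/s
T = 2 × v₀ × sin(θ) / g = 2 × 20.001 × sin(40°) / 9.81 = 2 × 20.001 × 0.642788 / 9.81 = 2.621 s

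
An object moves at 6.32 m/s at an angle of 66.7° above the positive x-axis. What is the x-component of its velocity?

vₓ = v cos(θ) = 6.32 × cos(66.7°) = 2.5 m/s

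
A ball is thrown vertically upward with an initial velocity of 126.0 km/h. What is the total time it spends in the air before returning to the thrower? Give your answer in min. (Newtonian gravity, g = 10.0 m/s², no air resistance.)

v₀ = 126.0 km/h × 0.2777777777777778 = 35.0 m/s
t_total = 2 × v₀ / g = 2 × 35.0 / 10.0 = 7.0 s
t_total = 7.0 s / 60.0 = 0.1167 min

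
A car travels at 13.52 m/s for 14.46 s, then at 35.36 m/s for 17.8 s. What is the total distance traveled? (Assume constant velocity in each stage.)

d₁ = v₁t₁ = 13.52 × 14.46 = 195.4992 m
d₂ = v₂t₂ = 35.36 × 17.8 = 629.408 m
d_total = 195.4992 + 629.408 = 824.91 m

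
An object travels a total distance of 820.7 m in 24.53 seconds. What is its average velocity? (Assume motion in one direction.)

v_avg = Δd / Δt = 820.7 / 24.53 = 33.46 m/s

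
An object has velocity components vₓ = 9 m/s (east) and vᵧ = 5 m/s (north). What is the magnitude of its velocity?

|v| = √(vₓ² + vᵧ²) = √(9² + 5²) = √(106) = 10.3 m/s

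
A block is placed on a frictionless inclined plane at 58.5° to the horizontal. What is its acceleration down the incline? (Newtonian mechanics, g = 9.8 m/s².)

a = g sin(θ) = 9.8 × sin(58.5°) = 9.8 × 0.8526 = 8.36 m/s²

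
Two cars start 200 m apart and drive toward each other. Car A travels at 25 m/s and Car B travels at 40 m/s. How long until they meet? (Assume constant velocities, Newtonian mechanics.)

Combined speed: v_combined = 25 + 40 = 65 m/s
Time to meet: t = d/v_combined = 200/65 = 3.08 s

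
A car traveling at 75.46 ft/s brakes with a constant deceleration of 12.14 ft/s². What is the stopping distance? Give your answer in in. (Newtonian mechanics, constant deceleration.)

v₀ = 75.46 ft/s × 0.3048 = 23.0002 m/s
a = 12.14 ft/s² × 0.3048 = 3.70027 m/s²
d = v₀² / (2a) = 23.0002² / (2 × 3.70027) = 529.009 / 7.40054 = 71.4825 m
d = 71.4825 m / 0.0254 = 2814 in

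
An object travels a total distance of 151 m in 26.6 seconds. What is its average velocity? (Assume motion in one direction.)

v_avg = Δd / Δt = 151 / 26.6 = 5.68 m/s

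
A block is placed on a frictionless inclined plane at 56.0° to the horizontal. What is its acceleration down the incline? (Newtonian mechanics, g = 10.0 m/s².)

a = g sin(θ) = 10.0 × sin(56.0°) = 10.0 × 0.829 = 8.29 m/s²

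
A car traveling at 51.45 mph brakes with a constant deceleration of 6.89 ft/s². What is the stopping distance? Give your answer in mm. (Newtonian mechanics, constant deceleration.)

v₀ = 51.45 mph × 0.44704 = 23.0002 m/s
a = 6.89 ft/s² × 0.3048 = 2.10007 m/s²
d = v₀² / (2a) = 23.0002² / (2 × 2.10007) = 529.009 / 4.20014 = 125.95 m
d = 125.95 m / 0.001 = 126000 mm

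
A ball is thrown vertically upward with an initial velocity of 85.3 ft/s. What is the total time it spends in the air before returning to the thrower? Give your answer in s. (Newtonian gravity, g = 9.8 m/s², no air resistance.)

v₀ = 85.3 ft/s × 0.3048 = 25.9994 m/s
t_total = 2 × v₀ / g = 2 × 25.9994 / 9.8 = 5.306 s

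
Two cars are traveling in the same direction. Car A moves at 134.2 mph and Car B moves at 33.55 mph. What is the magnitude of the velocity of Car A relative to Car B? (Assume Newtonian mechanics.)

v_rel = |v_A - v_B| = |134.2 - 33.55| = 100.65 mph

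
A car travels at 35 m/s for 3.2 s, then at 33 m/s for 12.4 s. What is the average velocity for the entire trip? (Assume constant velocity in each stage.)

d₁ = v₁t₁ = 35 × 3.2 = 112.0 m
d₂ = v₂t₂ = 33 × 12.4 = 409.2 m
d_total = 521.2 m, t_total = 15.6 s
v_avg = d_total/t_total = 521.2/15.6 = 33.41 m/s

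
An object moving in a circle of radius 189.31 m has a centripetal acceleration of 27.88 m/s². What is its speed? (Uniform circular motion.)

v = √(a_c × r) = √(27.88 × 189.31) = 72.65 m/s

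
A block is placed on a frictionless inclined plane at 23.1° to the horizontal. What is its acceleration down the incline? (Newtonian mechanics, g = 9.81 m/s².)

a = g sin(θ) = 9.81 × sin(23.1°) = 9.81 × 0.3923 = 3.85 m/s²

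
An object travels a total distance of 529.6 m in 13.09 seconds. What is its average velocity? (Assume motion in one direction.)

v_avg = Δd / Δt = 529.6 / 13.09 = 40.46 m/s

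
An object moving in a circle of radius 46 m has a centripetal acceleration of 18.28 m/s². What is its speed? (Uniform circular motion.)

v = √(a_c × r) = √(18.28 × 46) = 29.0 m/s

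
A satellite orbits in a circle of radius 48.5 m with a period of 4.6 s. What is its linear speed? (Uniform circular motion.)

v = 2πr/T = 2π×48.5/4.6 = 66.25 m/s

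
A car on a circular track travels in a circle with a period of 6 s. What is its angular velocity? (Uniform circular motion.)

ω = 2π/T = 2π/6 = 1.0472 rad/s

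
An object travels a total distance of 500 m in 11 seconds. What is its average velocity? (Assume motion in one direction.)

v_avg = Δd / Δt = 500 / 11 = 45.45 m/s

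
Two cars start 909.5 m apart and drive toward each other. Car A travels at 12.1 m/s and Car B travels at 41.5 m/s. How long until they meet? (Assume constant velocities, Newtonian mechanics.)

Combined speed: v_combined = 12.1 + 41.5 = 53.6 m/s
Time to meet: t = d/v_combined = 909.5/53.6 = 16.97 s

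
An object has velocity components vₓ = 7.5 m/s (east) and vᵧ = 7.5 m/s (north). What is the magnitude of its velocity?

|v| = √(vₓ² + vᵧ²) = √(7.5² + 7.5²) = √(112.5) = 10.61 m/s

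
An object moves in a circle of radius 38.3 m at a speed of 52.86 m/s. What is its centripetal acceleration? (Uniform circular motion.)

a_c = v²/r = 52.86²/38.3 = 2794.1796/38.3 = 72.96 m/s²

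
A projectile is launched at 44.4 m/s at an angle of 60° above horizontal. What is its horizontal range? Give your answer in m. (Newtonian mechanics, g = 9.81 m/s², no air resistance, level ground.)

R = v₀² × sin(2θ) / g = 44.4² × sin(2 × 60°) / 9.81 = 1971.36 × 0.866025 / 9.81 = 174.0 m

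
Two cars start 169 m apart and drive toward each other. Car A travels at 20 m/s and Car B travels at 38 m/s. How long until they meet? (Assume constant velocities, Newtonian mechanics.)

Combined speed: v_combined = 20 + 38 = 58 m/s
Time to meet: t = d/v_combined = 169/58 = 2.91 s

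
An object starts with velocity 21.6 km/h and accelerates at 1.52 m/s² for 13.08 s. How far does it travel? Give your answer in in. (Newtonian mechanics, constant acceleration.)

v₀ = 21.6 km/h × 0.2777777777777778 = 6.0 m/s
d = v₀ × t + ½ × a × t² = 6.0 × 13.08 + 0.5 × 1.52 × 13.08² = 208.506 m
d = 208.506 m / 0.0254 = 8209 in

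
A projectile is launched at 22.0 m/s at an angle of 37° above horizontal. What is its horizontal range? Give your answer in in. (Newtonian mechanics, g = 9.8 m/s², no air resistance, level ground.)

R = v₀² × sin(2θ) / g = 22.0² × sin(2 × 37°) / 9.8 = 484.0 × 0.961262 / 9.8 = 47.4746 m
R = 47.4746 m / 0.0254 = 1869 in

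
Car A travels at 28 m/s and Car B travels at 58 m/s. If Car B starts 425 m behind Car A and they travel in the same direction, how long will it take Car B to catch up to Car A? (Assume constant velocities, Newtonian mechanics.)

Relative speed: v_rel = 58 - 28 = 30 m/s
Time to catch: t = d₀/v_rel = 425/30 = 14.17 s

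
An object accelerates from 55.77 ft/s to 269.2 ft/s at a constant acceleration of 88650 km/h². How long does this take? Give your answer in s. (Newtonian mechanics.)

v₀ = 55.77 ft/s × 0.3048 = 16.9987 m/s
v = 269.2 ft/s × 0.3048 = 82.0522 m/s
a = 88650 km/h² × 7.716049382716049e-05 = 6.84028 m/s²
t = (v - v₀) / a = (82.0522 - 16.9987) / 6.84028 = 9.51 s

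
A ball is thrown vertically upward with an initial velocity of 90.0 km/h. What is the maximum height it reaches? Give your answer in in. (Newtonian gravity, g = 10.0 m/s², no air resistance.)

v₀ = 90.0 km/h × 0.2777777777777778 = 25.0 m/s
h_max = v₀² / (2g) = 25.0² / (2 × 10.0) = 625.0 / 20.0 = 31.25 m
h_max = 31.25 m / 0.0254 = 1230 in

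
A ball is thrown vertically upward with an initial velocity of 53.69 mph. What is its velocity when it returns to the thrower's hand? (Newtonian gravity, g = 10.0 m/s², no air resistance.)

By conservation of energy (no air resistance), the ball returns to the throw height with the same speed as launch, but directed downward.
|v_ground| = v₀ = 53.69 mph
v_ground = 53.69 mph (downward)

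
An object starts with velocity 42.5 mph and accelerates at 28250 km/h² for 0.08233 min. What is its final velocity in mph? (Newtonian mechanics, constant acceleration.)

v₀ = 42.5 mph × 0.44704 = 18.9992 m/s
a = 28250 km/h² × 7.716049382716049e-05 = 2.17978 m/s²
t = 0.08233 min × 60.0 = 4.9398 s
v = v₀ + a × t = 18.9992 + 2.17978 × 4.9398 = 29.7669 m/s
v = 29.7669 m/s / 0.44704 = 66.59 mph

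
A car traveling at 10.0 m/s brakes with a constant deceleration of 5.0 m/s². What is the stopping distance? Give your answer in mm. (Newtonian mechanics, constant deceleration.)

d = v₀² / (2a) = 10.0² / (2 × 5.0) = 100.0 / 10.0 = 10.0 m
d = 10.0 m / 0.001 = 10000 mm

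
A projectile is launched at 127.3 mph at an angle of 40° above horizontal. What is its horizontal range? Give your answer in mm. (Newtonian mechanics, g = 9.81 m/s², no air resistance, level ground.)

v₀ = 127.3 mph × 0.44704 = 56.9082 m/s
R = v₀² × sin(2θ) / g = 56.9082² × sin(2 × 40°) / 9.81 = 3238.54 × 0.984808 / 9.81 = 325.111 m
R = 325.111 m / 0.001 = 325100 mm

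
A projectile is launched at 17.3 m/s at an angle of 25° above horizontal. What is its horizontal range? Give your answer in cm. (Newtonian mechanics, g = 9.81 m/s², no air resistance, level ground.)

R = v₀² × sin(2θ) / g = 17.3² × sin(2 × 25°) / 9.81 = 299.29 × 0.766044 / 9.81 = 23.371 m
R = 23.371 m / 0.01 = 2337 cm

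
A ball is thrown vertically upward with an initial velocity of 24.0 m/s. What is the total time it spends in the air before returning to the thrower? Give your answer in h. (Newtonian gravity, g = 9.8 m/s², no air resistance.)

t_total = 2 × v₀ / g = 2 × 24.0 / 9.8 = 4.89796 s
t_total = 4.89796 s / 3600.0 = 0.001361 h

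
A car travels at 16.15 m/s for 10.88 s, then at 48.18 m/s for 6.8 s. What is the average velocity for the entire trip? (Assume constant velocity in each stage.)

d₁ = v₁t₁ = 16.15 × 10.88 = 175.712 m
d₂ = v₂t₂ = 48.18 × 6.8 = 327.624 m
d_total = 503.336 m, t_total = 17.68 s
v_avg = d_total/t_total = 503.336/17.68 = 28.47 m/s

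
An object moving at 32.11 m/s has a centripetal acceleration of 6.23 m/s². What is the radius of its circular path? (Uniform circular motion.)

r = v²/a_c = 32.11²/6.23 = 165.5 m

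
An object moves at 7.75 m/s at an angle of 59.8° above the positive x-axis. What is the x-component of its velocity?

vₓ = v cos(θ) = 7.75 × cos(59.8°) = 3.9 m/s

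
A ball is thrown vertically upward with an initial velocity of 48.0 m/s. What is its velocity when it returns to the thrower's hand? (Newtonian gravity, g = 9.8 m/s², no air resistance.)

By conservation of energy (no air resistance), the ball returns to the throw height with the same speed as launch, but directed downward.
|v_ground| = v₀ = 48.0 m/s
v_ground = 48.0 m/s (downward)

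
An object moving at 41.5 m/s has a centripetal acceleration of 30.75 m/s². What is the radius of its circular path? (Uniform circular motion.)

r = v²/a_c = 41.5²/30.75 = 56.01 m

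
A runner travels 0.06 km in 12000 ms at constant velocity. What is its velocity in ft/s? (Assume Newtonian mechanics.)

d = 0.06 km × 1000.0 = 60.0 m
t = 12000 ms × 0.001 = 12.0 s
v = d / t = 60.0 / 12.0 = 5.0 m/s
v = 5.0 m/s / 0.3048 = 16.4 ft/s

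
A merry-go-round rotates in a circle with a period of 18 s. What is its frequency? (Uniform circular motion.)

f = 1/T = 1/18 = 0.0556 Hz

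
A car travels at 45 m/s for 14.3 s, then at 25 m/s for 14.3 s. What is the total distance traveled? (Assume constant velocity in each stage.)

d₁ = v₁t₁ = 45 × 14.3 = 643.5 m
d₂ = v₂t₂ = 25 × 14.3 = 357.5 m
d_total = 643.5 + 357.5 = 1001.0 m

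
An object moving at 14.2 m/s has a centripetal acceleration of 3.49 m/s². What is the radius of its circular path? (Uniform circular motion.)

r = v²/a_c = 14.2²/3.49 = 57.78 m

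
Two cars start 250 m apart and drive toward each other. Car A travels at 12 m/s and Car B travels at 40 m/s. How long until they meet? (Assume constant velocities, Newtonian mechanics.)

Combined speed: v_combined = 12 + 40 = 52 m/s
Time to meet: t = d/v_combined = 250/52 = 4.81 s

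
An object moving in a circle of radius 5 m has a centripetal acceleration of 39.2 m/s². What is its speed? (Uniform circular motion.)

v = √(a_c × r) = √(39.2 × 5) = 14.0 m/s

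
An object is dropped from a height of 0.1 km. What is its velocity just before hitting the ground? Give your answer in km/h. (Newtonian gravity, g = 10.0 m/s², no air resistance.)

h = 0.1 km × 1000.0 = 100.0 m
v = √(2gh) = √(2 × 10.0 × 100.0) = 44.7214 m/s
v = 44.7214 m/s / 0.2777777777777778 = 161.0 km/h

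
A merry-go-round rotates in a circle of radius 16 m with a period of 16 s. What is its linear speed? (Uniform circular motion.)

v = 2πr/T = 2π×16/16 = 6.28 m/s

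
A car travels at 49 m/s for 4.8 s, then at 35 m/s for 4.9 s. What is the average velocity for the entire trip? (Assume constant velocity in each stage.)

d₁ = v₁t₁ = 49 × 4.8 = 235.2 m
d₂ = v₂t₂ = 35 × 4.9 = 171.5 m
d_total = 406.7 m, t_total = 9.7 s
v_avg = d_total/t_total = 406.7/9.7 = 41.93 m/s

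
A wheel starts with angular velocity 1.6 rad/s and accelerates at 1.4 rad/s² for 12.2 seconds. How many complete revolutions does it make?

θ = ω₀t + ½αt² = 1.6×12.2 + ½×1.4×12.2² = 123.708 rad
Total revolutions = θ/(2π) = 123.708/(2π) = 19.69
Complete revolutions = ⌊19.69⌋ = 19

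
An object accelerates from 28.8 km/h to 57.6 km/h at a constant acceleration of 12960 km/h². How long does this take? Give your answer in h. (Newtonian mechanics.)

v₀ = 28.8 km/h × 0.2777777777777778 = 8.0 m/s
v = 57.6 km/h × 0.2777777777777778 = 16.0 m/s
a = 12960 km/h² × 7.716049382716049e-05 = 1.0 m/s²
t = (v - v₀) / a = (16.0 - 8.0) / 1.0 = 8.0 s
t = 8.0 s / 3600.0 = 0.002222 h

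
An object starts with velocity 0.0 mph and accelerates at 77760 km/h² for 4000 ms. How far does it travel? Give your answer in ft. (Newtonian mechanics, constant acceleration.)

v₀ = 0.0 mph × 0.44704 = 0.0 m/s
a = 77760 km/h² × 7.716049382716049e-05 = 6.0 m/s²
t = 4000 ms × 0.001 = 4.0 s
d = v₀ × t + ½ × a × t² = 0.0 × 4.0 + 0.5 × 6.0 × 4.0² = 48.0 m
d = 48.0 m / 0.3048 = 157.5 ft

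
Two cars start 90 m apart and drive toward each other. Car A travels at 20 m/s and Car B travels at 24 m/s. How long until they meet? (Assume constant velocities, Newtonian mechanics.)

Combined speed: v_combined = 20 + 24 = 44 m/s
Time to meet: t = d/v_combined = 90/44 = 2.05 s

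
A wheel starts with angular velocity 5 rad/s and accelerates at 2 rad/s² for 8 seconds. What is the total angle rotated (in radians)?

θ = ω₀t + ½αt² = 5×8 + ½×2×8² = 104.0 rad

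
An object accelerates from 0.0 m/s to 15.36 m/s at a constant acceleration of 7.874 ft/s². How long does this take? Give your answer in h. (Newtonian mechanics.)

a = 7.874 ft/s² × 0.3048 = 2.4 m/s²
t = (v - v₀) / a = (15.36 - 0.0) / 2.4 = 6.4 s
t = 6.4 s / 3600.0 = 0.001778 h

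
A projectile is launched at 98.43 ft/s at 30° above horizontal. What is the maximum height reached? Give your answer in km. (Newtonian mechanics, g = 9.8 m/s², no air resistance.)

v₀ = 98.43 ft/s × 0.3048 = 30.0015 m/s
H = v₀² × sin²(θ) / (2g) = 30.0015² × sin(30°)² / (2 × 9.8) = 900.09 × 0.25 / 19.6 = 11.4807 m
H = 11.4807 m / 1000.0 = 0.01148 km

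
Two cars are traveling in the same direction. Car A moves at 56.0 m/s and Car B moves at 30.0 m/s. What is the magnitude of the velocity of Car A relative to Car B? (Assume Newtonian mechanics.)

v_rel = |v_A - v_B| = |56.0 - 30.0| = 26.0 m/s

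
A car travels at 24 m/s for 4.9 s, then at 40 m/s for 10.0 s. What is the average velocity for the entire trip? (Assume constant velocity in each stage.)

d₁ = v₁t₁ = 24 × 4.9 = 117.6 m
d₂ = v₂t₂ = 40 × 10.0 = 400.0 m
d_total = 517.6 m, t_total = 14.9 s
v_avg = d_total/t_total = 517.6/14.9 = 34.74 m/s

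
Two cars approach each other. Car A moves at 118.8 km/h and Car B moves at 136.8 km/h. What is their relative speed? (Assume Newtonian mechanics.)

v_rel = v_A + v_B = 118.8 + 136.8 = 255.6 km/h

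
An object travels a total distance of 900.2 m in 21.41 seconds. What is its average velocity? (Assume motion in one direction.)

v_avg = Δd / Δt = 900.2 / 21.41 = 42.05 m/s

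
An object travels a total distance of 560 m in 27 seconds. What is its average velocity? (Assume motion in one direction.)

v_avg = Δd / Δt = 560 / 27 = 20.74 m/s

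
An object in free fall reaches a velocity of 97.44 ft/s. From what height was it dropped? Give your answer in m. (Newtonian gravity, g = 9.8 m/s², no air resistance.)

v = 97.44 ft/s × 0.3048 = 29.6997 m/s
h = v² / (2g) = 29.6997² / (2 × 9.8) = 45.0 m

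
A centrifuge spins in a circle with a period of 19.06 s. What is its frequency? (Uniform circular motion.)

f = 1/T = 1/19.06 = 0.0525 Hz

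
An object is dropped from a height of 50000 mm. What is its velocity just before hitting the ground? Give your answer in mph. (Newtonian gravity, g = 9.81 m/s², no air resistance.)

h = 50000 mm × 0.001 = 50.0 m
v = √(2gh) = √(2 × 9.81 × 50.0) = 31.3209 m/s
v = 31.3209 m/s / 0.44704 = 70.06 mph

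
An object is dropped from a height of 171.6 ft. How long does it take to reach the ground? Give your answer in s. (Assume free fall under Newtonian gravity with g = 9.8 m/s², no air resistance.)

h = 171.6 ft × 0.3048 = 52.3037 m
t = √(2h/g) = √(2 × 52.3037 / 9.8) = 3.267 s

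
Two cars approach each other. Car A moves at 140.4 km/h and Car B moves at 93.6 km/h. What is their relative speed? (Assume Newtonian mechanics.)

v_rel = v_A + v_B = 140.4 + 93.6 = 234.0 km/h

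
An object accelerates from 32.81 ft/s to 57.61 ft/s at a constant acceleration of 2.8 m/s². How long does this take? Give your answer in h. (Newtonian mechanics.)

v₀ = 32.81 ft/s × 0.3048 = 10.0005 m/s
v = 57.61 ft/s × 0.3048 = 17.5595 m/s
t = (v - v₀) / a = (17.5595 - 10.0005) / 2.8 = 2.69964 s
t = 2.69964 s / 3600.0 = 0.0007499 h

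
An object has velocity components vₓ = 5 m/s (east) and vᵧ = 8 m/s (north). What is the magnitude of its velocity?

|v| = √(vₓ² + vᵧ²) = √(5² + 8²) = √(89) = 9.43 m/s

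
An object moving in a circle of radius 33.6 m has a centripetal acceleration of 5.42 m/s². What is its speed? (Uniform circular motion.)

v = √(a_c × r) = √(5.42 × 33.6) = 13.49 m/s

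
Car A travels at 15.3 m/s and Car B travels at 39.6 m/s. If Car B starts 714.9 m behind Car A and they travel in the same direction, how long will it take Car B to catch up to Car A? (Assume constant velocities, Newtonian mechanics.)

Relative speed: v_rel = 39.6 - 15.3 = 24.3 m/s
Time to catch: t = d₀/v_rel = 714.9/24.3 = 29.42 s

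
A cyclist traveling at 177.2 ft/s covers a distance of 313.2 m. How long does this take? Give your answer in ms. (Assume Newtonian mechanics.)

v = 177.2 ft/s × 0.3048 = 54.0106 m/s
t = d / v = 313.2 / 54.0106 = 5.79886 s
t = 5.79886 s / 0.001 = 5799 ms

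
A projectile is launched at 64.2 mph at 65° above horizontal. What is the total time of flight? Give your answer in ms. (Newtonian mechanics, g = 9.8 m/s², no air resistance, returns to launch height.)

v₀ = 64.2 mph × 0.44704 = 28.7 m/s
T = 2 × v₀ × sin(θ) / g = 2 × 28.7 × sin(65°) / 9.8 = 2 × 28.7 × 0.906308 / 9.8 = 5.30838 s
T = 5.30838 s / 0.001 = 5308 ms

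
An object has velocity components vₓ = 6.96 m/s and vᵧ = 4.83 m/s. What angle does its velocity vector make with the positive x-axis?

θ = arctan(vᵧ/vₓ) = arctan(4.83/6.96) = 34.76°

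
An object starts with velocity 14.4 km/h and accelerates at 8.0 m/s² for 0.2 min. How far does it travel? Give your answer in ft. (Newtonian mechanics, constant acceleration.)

v₀ = 14.4 km/h × 0.2777777777777778 = 4.0 m/s
t = 0.2 min × 60.0 = 12.0 s
d = v₀ × t + ½ × a × t² = 4.0 × 12.0 + 0.5 × 8.0 × 12.0² = 624.0 m
d = 624.0 m / 0.3048 = 2047 ft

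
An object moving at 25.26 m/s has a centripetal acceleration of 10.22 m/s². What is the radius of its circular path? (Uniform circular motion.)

r = v²/a_c = 25.26²/10.22 = 62.43 m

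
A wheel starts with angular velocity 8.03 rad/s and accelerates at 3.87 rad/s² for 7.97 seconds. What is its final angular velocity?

ω = ω₀ + αt = 8.03 + 3.87 × 7.97 = 38.87 rad/s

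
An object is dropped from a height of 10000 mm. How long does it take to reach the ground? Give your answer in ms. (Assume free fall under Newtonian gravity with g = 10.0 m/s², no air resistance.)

h = 10000 mm × 0.001 = 10.0 m
t = √(2h/g) = √(2 × 10.0 / 10.0) = 1.41421 s
t = 1.41421 s / 0.001 = 1414 ms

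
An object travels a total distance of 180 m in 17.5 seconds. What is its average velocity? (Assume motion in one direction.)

v_avg = Δd / Δt = 180 / 17.5 = 10.29 m/s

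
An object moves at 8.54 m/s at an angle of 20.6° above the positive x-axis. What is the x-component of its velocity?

vₓ = v cos(θ) = 8.54 × cos(20.6°) = 7.99 m/s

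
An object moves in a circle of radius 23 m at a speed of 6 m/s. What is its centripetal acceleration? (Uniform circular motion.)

a_c = v²/r = 6²/23 = 36/23 = 1.57 m/s²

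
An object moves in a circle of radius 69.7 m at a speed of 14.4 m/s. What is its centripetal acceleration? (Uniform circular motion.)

a_c = v²/r = 14.4²/69.7 = 207.36/69.7 = 2.98 m/s²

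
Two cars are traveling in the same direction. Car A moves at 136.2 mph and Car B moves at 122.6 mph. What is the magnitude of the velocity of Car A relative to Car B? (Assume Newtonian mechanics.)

v_rel = |v_A - v_B| = |136.2 - 122.6| = 13.6 mph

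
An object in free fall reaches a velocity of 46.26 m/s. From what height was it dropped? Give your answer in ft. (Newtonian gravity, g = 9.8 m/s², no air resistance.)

h = v² / (2g) = 46.26² / (2 × 9.8) = 109.183 m
h = 109.183 m / 0.3048 = 358.2 ft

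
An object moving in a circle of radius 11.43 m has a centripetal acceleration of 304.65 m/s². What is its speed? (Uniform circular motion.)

v = √(a_c × r) = √(304.65 × 11.43) = 59.01 m/s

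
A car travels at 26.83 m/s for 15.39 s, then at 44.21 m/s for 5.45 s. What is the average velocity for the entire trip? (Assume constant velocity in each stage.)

d₁ = v₁t₁ = 26.83 × 15.39 = 412.9137 m
d₂ = v₂t₂ = 44.21 × 5.45 = 240.9445 m
d_total = 653.8582 m, t_total = 20.84 s
v_avg = d_total/t_total = 653.8582/20.84 = 31.38 m/s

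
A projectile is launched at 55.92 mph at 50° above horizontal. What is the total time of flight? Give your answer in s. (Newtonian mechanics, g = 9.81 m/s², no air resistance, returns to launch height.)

v₀ = 55.92 mph × 0.44704 = 24.9985 m/s
T = 2 × v₀ × sin(θ) / g = 2 × 24.9985 × sin(50°) / 9.81 = 2 × 24.9985 × 0.766044 / 9.81 = 3.904 s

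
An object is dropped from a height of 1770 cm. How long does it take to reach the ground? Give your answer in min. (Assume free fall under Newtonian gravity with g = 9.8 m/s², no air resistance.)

h = 1770 cm × 0.01 = 17.7 m
t = √(2h/g) = √(2 × 17.7 / 9.8) = 1.90059 s
t = 1.90059 s / 60.0 = 0.03168 min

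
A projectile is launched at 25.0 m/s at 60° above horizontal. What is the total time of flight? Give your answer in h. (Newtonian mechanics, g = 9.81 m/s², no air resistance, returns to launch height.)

T = 2 × v₀ × sin(θ) / g = 2 × 25.0 × sin(60°) / 9.81 = 2 × 25.0 × 0.866025 / 9.81 = 4.41399 s
T = 4.41399 s / 3600.0 = 0.001226 h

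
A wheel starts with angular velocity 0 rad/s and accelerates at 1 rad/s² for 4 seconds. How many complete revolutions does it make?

θ = ω₀t + ½αt² = 0×4 + ½×1×4² = 8.0 rad
Total revolutions = θ/(2π) = 8.0/(2π) = 1.27
Complete revolutions = ⌊1.27⌋ = 1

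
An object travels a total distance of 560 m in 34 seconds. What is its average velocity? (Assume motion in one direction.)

v_avg = Δd / Δt = 560 / 34 = 16.47 m/s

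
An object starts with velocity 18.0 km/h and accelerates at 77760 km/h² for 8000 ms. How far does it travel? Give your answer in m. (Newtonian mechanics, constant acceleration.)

v₀ = 18.0 km/h × 0.2777777777777778 = 5.0 m/s
a = 77760 km/h² × 7.716049382716049e-05 = 6.0 m/s²
t = 8000 ms × 0.001 = 8.0 s
d = v₀ × t + ½ × a × t² = 5.0 × 8.0 + 0.5 × 6.0 × 8.0² = 232.0 m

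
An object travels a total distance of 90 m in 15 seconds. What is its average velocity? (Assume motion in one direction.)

v_avg = Δd / Δt = 90 / 15 = 6.0 m/s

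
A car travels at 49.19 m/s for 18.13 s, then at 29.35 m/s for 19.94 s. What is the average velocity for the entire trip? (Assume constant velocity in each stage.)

d₁ = v₁t₁ = 49.19 × 18.13 = 891.8147 m
d₂ = v₂t₂ = 29.35 × 19.94 = 585.239 m
d_total = 1477.0537 m, t_total = 38.07 s
v_avg = d_total/t_total = 1477.0537/38.07 = 38.8 m/s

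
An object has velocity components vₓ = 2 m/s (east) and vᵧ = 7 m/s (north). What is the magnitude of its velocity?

|v| = √(vₓ² + vᵧ²) = √(2² + 7²) = √(53) = 7.28 m/s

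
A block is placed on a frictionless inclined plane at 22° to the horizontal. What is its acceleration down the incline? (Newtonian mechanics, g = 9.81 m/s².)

a = g sin(θ) = 9.81 × sin(22°) = 9.81 × 0.3746 = 3.67 m/s²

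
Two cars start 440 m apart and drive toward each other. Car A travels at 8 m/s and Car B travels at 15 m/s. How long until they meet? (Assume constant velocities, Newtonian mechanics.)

Combined speed: v_combined = 8 + 15 = 23 m/s
Time to meet: t = d/v_combined = 440/23 = 19.13 s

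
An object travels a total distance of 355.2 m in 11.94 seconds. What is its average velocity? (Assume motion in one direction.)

v_avg = Δd / Δt = 355.2 / 11.94 = 29.75 m/s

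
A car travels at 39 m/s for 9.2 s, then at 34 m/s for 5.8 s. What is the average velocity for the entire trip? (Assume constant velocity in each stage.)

d₁ = v₁t₁ = 39 × 9.2 = 358.8 m
d₂ = v₂t₂ = 34 × 5.8 = 197.2 m
d_total = 556.0 m, t_total = 15.0 s
v_avg = d_total/t_total = 556.0/15.0 = 37.07 m/s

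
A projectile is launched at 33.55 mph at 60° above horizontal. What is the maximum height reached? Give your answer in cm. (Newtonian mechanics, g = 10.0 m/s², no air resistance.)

v₀ = 33.55 mph × 0.44704 = 14.9982 m/s
H = v₀² × sin²(θ) / (2g) = 14.9982² × sin(60°)² / (2 × 10.0) = 224.946 × 0.75 / 20.0 = 8.43548 m
H = 8.43548 m / 0.01 = 843.5 cm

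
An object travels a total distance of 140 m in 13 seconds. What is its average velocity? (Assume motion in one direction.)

v_avg = Δd / Δt = 140 / 13 = 10.77 m/s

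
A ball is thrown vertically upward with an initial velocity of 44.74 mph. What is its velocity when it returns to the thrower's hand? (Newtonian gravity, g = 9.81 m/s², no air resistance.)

By conservation of energy (no air resistance), the ball returns to the throw height with the same speed as launch, but directed downward.
|v_ground| = v₀ = 44.74 mph
v_ground = 44.74 mph (downward)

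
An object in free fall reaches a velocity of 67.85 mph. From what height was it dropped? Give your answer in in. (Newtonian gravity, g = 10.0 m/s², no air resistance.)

v = 67.85 mph × 0.44704 = 30.3317 m/s
h = v² / (2g) = 30.3317² / (2 × 10.0) = 46.0006 m
h = 46.0006 m / 0.0254 = 1811 in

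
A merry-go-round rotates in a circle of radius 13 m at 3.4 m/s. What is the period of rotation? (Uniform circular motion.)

T = 2πr/v = 2π×13/3.4 = 24.02 s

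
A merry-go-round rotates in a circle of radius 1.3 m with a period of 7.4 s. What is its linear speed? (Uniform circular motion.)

v = 2πr/T = 2π×1.3/7.4 = 1.1 m/s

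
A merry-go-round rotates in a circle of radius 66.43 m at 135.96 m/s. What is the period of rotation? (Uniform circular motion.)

T = 2πr/v = 2π×66.43/135.96 = 3.07 s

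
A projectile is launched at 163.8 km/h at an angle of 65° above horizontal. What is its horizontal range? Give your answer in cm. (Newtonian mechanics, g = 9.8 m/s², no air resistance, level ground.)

v₀ = 163.8 km/h × 0.2777777777777778 = 45.5 m/s
R = v₀² × sin(2θ) / g = 45.5² × sin(2 × 65°) / 9.8 = 2070.25 × 0.766044 / 9.8 = 161.827 m
R = 161.827 m / 0.01 = 16180 cm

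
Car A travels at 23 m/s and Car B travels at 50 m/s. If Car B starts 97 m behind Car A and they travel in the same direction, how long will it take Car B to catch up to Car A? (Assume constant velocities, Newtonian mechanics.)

Relative speed: v_rel = 50 - 23 = 27 m/s
Time to catch: t = d₀/v_rel = 97/27 = 3.59 s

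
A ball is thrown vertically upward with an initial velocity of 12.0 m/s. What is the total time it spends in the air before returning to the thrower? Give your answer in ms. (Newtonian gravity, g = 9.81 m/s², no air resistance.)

t_total = 2 × v₀ / g = 2 × 12.0 / 9.81 = 2.44648 s
t_total = 2.44648 s / 0.001 = 2446 ms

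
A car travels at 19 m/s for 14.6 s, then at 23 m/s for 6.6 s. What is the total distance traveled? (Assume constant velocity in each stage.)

d₁ = v₁t₁ = 19 × 14.6 = 277.4 m
d₂ = v₂t₂ = 23 × 6.6 = 151.8 m
d_total = 277.4 + 151.8 = 429.2 m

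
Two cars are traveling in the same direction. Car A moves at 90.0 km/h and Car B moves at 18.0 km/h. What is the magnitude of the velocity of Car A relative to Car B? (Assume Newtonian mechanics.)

v_rel = |v_A - v_B| = |90.0 - 18.0| = 72.0 km/h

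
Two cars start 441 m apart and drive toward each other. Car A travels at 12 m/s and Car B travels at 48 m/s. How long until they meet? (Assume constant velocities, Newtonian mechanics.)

Combined speed: v_combined = 12 + 48 = 60 m/s
Time to meet: t = d/v_combined = 441/60 = 7.35 s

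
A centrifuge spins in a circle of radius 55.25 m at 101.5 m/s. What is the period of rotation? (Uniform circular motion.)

T = 2πr/v = 2π×55.25/101.5 = 3.42 s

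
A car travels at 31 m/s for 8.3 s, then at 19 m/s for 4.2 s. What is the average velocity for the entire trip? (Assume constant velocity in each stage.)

d₁ = v₁t₁ = 31 × 8.3 = 257.3 m
d₂ = v₂t₂ = 19 × 4.2 = 79.8 m
d_total = 337.1 m, t_total = 12.5 s
v_avg = d_total/t_total = 337.1/12.5 = 26.97 m/s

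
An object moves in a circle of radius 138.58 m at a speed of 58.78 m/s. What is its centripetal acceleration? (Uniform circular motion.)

a_c = v²/r = 58.78²/138.58 = 3455.0884/138.58 = 24.93 m/s²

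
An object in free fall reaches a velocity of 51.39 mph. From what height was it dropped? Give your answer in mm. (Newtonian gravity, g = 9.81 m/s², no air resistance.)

v = 51.39 mph × 0.44704 = 22.9734 m/s
h = v² / (2g) = 22.9734² / (2 × 9.81) = 26.9 m
h = 26.9 m / 0.001 = 26900 mm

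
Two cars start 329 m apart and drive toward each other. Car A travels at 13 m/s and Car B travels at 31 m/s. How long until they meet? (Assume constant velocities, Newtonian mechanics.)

Combined speed: v_combined = 13 + 31 = 44 m/s
Time to meet: t = d/v_combined = 329/44 = 7.48 s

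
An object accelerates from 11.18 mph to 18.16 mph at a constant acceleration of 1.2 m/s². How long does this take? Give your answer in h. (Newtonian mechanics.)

v₀ = 11.18 mph × 0.44704 = 4.99791 m/s
v = 18.16 mph × 0.44704 = 8.11825 m/s
t = (v - v₀) / a = (8.11825 - 4.99791) / 1.2 = 2.60028 s
t = 2.60028 s / 3600.0 = 0.0007223 h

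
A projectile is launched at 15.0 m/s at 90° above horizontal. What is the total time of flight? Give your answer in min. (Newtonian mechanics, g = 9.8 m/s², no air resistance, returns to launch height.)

T = 2 × v₀ × sin(θ) / g = 2 × 15.0 × sin(90°) / 9.8 = 2 × 15.0 × 1.0 / 9.8 = 3.06122 s
T = 3.06122 s / 60.0 = 0.05102 min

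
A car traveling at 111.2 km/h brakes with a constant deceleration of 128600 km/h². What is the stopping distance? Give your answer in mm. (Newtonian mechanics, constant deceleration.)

v₀ = 111.2 km/h × 0.2777777777777778 = 30.8889 m/s
a = 128600 km/h² × 7.716049382716049e-05 = 9.92284 m/s²
d = v₀² / (2a) = 30.8889² / (2 × 9.92284) = 954.124 / 19.8457 = 48.0771 m
d = 48.0771 m / 0.001 = 48080 mm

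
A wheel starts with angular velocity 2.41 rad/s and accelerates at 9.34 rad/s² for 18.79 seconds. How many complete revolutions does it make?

θ = ω₀t + ½αt² = 2.41×18.79 + ½×9.34×18.79² = 1694.093247 rad
Total revolutions = θ/(2π) = 1694.093247/(2π) = 269.62
Complete revolutions = ⌊269.62⌋ = 269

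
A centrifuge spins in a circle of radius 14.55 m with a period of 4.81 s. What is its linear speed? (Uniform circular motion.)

v = 2πr/T = 2π×14.55/4.81 = 19.01 m/s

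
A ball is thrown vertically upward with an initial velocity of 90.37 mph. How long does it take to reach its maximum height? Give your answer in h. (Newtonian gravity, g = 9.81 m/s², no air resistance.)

v₀ = 90.37 mph × 0.44704 = 40.399 m/s
t_up = v₀ / g = 40.399 / 9.81 = 4.11814 s
t_up = 4.11814 s / 3600.0 = 0.001144 h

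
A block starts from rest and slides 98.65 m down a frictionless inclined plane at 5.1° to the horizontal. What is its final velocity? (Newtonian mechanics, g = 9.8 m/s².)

a = g sin(θ) = 9.8 × sin(5.1°) = 0.8712 m/s²
v = √(2ad) = √(2 × 0.8712 × 98.65) = 13.11 m/s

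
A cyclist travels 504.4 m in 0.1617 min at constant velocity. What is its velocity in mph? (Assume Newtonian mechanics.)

t = 0.1617 min × 60.0 = 9.702 s
v = d / t = 504.4 / 9.702 = 51.9893 m/s
v = 51.9893 m/s / 0.44704 = 116.3 mph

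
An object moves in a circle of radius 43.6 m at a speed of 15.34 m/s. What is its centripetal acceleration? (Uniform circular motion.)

a_c = v²/r = 15.34²/43.6 = 235.3156/43.6 = 5.4 m/s²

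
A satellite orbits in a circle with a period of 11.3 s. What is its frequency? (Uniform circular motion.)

f = 1/T = 1/11.3 = 0.0885 Hz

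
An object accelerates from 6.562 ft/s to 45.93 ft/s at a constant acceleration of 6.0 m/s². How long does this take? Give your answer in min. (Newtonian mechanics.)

v₀ = 6.562 ft/s × 0.3048 = 2.0001 m/s
v = 45.93 ft/s × 0.3048 = 13.9995 m/s
t = (v - v₀) / a = (13.9995 - 2.0001) / 6.0 = 1.9999 s
t = 1.9999 s / 60.0 = 0.03333 min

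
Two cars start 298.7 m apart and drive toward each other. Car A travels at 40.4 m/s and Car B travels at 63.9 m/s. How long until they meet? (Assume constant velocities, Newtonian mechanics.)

Combined speed: v_combined = 40.4 + 63.9 = 104.3 m/s
Time to meet: t = d/v_combined = 298.7/104.3 = 2.86 s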